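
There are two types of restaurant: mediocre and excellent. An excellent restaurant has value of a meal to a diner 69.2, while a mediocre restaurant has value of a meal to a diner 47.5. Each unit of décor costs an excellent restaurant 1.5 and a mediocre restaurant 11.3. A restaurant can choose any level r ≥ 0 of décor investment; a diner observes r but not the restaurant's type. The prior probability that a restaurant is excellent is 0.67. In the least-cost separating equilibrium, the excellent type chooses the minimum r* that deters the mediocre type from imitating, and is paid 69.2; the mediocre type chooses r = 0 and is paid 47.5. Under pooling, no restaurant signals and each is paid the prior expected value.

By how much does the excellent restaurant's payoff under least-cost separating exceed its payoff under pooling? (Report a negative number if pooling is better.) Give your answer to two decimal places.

4.28

Least-cost separating signal: r* solves 47.5 = 69.2 − 11.3·r*, so r* = (69.2 − 47.5)/11.3 ≈ 1.9204.
Excellent type's separating payoff: 69.2 − 1.5 × r* = 69.2 − 1.5 × (69.2 − 47.5)/11.3 = 69.2 − 32.55/11.3 ≈ 66.3195.
Pooling payoff: 0.67 × 69.2 + 0.33 × 47.5 = 62.039.
Difference: 66.3195 − 62.039 = 4.2805, i.e. 4.28 to two decimal places.
The excellent type prefers to separate.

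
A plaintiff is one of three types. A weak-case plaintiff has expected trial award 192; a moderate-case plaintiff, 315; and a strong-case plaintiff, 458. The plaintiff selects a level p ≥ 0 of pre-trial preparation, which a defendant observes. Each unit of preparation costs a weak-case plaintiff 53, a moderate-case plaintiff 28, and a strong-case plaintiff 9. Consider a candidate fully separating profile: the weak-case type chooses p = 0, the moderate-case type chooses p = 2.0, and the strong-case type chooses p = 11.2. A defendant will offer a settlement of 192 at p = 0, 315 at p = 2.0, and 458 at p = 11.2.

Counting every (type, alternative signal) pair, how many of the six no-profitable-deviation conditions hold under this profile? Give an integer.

5

Moderate-case (own payoff 315 − 28×2.0 = 259): to p=0 gives 192 → no gain ✓; to p=11.2 gives 458 − 28×11.2 = 144.4 → no gain ✓.
Weak-case (own payoff 192): to p=2.0 gives 315 − 53×2.0 = 209 → profitable ✗; to p=11.2 gives 458 − 53×11.2 = -135.6 → no gain ✓.
Strong-case (own payoff 458 − 9×11.2 = 357.2): to p=0 gives 192 → no gain ✓; to p=2.0 gives 315 − 9×2.0 = 297 → no gain ✓.
5 of the 6 constraints hold; not an equilibrium.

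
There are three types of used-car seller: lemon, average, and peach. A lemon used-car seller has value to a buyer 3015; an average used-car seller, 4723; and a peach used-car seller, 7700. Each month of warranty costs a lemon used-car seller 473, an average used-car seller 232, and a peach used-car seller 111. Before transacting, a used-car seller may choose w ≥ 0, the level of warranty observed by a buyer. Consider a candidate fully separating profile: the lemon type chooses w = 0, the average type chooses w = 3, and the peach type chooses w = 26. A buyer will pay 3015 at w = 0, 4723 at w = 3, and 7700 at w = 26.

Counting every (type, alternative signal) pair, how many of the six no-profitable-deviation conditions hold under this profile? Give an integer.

5

Lemon (own payoff 3015): to w=3 gives 4723 − 473×3 = 3304 → profitable ✗; to w=26 gives 7700 − 473×26 = -4598 → no gain ✓.
Average (own payoff 4723 − 232×3 = 4027): to w=0 gives 3015 → no gain ✓; to w=26 gives 7700 − 232×26 = 1668 → no gain ✓.
Peach (own payoff 7700 − 111×26 = 4814): to w=0 gives 3015 → no gain ✓; to w=3 gives 4723 − 111×3 = 4390 → no gain ✓.
5 of the 6 constraints hold; not an equilibrium.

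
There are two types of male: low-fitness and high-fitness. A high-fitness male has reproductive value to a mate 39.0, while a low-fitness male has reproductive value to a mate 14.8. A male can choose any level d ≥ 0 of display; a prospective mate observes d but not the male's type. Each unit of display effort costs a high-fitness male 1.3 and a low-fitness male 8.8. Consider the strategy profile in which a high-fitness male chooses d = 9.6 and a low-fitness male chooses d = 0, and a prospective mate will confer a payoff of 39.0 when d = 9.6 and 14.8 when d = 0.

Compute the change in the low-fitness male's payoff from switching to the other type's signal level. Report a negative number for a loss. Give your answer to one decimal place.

-60.3

Playing d = 0 the low-fitness male receives 14.8.
Deviating to d = 9.6 brings payment 39.0 at cost 8.8 × 9.6 = 84.48, netting -45.48.
Gain from deviating: -45.48 − 14.8 = -60.28, i.e. -60.3 to one decimal place.
The gain is negative, so the low-fitness type's incentive-compatibility constraint is satisfied.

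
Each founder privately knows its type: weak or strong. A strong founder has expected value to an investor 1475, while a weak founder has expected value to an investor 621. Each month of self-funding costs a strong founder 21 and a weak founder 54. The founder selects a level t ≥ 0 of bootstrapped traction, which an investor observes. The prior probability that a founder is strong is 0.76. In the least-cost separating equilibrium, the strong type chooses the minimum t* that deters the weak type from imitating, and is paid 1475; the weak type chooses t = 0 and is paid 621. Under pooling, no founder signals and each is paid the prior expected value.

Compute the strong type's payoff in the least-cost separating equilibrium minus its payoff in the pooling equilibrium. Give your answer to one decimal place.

Least-cost separating signal: t* solves 621 = 1475 − 54·t*, so t* = (1475 − 621)/54 ≈ 15.8148.
Strong type's separating payoff: 1475 − 21 × t* = 1475 − 21 × (1475 − 621)/54 = 1475 − 17934/54 ≈ 1142.889.
Pooling payoff: 0.76 × 1475 + 0.24 × 621 = 1270.04.
Difference: 1142.889 − 1270.04 = -127.151, i.e. -127.2 to one decimal place.
The strong type would prefer the pooling outcome.

-127.2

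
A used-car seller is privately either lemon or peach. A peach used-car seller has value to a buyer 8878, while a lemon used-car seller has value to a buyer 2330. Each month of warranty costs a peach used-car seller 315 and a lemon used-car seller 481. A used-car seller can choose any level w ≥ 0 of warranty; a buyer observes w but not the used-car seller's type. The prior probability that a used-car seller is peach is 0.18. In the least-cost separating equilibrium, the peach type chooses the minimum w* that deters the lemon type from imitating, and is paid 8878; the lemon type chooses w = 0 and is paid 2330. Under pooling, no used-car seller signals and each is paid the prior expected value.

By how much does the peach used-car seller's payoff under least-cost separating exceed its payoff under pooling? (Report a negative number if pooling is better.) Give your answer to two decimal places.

Least-cost separating signal: w* solves 2330 = 8878 − 481·w*, so w* = (8878 − 2330)/481 ≈ 13.6133.
Peach type's separating payoff: 8878 − 315 × w* = 8878 − 315 × (8878 − 2330)/481 = 8878 − 2062620/481 ≈ 4589.8087.
Pooling payoff: 0.18 × 8878 + 0.82 × 2330 = 3508.64.
Difference: 4589.8087 − 3508.64 = 1081.1687, i.e. 1081.17 to two decimal places.
The peach type prefers to separate.

1081.17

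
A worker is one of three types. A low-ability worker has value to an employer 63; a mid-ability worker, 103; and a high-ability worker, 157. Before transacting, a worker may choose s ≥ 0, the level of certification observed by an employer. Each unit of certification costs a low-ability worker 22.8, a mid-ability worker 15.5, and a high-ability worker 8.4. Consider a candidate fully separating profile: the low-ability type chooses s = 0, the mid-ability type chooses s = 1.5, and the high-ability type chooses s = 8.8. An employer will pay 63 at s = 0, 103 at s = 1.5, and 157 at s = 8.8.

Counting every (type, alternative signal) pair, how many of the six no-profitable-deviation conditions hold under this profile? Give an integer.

4

Mid-ability (own payoff 103 − 15.5×1.5 = 79.75): to s=0 gives 63 → no gain ✓; to s=8.8 gives 157 − 15.5×8.8 = 20.6 → no gain ✓.
Low-ability (own payoff 63): to s=1.5 gives 103 − 22.8×1.5 = 68.8 → profitable ✗; to s=8.8 gives 157 − 22.8×8.8 = -43.64 → no gain ✓.
High-ability (own payoff 157 − 8.4×8.8 = 83.08): to s=0 gives 63 → no gain ✓; to s=1.5 gives 103 − 8.4×1.5 = 90.4 → profitable ✗.
4 of the 6 constraints hold; not an equilibrium.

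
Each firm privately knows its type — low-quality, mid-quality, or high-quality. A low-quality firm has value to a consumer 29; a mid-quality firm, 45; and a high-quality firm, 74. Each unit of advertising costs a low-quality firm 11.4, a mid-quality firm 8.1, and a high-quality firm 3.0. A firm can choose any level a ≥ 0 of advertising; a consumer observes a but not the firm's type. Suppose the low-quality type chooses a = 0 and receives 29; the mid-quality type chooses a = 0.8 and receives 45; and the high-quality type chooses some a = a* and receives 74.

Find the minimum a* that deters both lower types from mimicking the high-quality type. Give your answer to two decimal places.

Low-quality type (on-path payoff 29) won't mimic when 29 ≥ 74 − 11.4·a*, i.e. a* ≥ 3.95.
Mid-quality type (on-path payoff 45 − 8.1×0.8 = 38.52) won't mimic when 38.52 ≥ 74 − 8.1·a*, i.e. a* ≥ 4.38.
Both must hold, so a* = max(3.95, 4.38) = 4.38. The mid-quality type's constraint binds.

4.38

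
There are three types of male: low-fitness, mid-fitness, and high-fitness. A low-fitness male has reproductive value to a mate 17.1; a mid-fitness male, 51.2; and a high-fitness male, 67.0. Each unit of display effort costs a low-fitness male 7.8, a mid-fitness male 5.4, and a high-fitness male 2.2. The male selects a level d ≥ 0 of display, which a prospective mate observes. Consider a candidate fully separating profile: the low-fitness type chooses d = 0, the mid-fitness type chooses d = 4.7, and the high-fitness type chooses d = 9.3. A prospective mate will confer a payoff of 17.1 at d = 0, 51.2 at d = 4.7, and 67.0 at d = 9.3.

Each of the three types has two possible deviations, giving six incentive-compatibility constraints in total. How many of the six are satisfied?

Low-fitness (own payoff 17.1): to d=4.7 gives 51.2 − 7.8×4.7 = 14.54 → no gain ✓; to d=9.3 gives 67.0 − 7.8×9.3 = -5.54 → no gain ✓.
Mid-fitness (own payoff 51.2 − 5.4×4.7 = 25.82): to d=0 gives 17.1 → no gain ✓; to d=9.3 gives 67.0 − 5.4×9.3 = 16.78 → no gain ✓.
High-fitness (own payoff 67.0 − 2.2×9.3 = 46.54): to d=0 gives 17.1 → no gain ✓; to d=4.7 gives 51.2 − 2.2×4.7 = 40.86 → no gain ✓.
6 of the 6 constraints hold; this profile is a separating equilibrium.

6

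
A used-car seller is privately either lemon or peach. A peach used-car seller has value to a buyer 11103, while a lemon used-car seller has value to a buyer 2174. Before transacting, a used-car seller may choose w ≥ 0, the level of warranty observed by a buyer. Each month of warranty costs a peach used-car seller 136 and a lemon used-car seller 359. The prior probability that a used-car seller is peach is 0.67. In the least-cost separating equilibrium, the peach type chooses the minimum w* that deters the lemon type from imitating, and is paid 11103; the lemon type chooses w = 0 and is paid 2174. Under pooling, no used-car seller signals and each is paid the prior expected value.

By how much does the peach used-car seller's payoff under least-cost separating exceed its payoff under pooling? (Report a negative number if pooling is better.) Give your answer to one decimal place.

-436.0

Least-cost separating signal: w* solves 2174 = 11103 − 359·w*, so w* = (11103 − 2174)/359 ≈ 24.8719.
Peach type's separating payoff: 11103 − 136 × w* = 11103 − 136 × (11103 − 2174)/359 = 11103 − 1214344/359 ≈ 7720.426.
Pooling payoff: 0.67 × 11103 + 0.33 × 2174 = 8156.43.
Difference: 7720.426 − 8156.43 = -436.004, i.e. -436.0 to one decimal place.
The peach type would prefer the pooling outcome.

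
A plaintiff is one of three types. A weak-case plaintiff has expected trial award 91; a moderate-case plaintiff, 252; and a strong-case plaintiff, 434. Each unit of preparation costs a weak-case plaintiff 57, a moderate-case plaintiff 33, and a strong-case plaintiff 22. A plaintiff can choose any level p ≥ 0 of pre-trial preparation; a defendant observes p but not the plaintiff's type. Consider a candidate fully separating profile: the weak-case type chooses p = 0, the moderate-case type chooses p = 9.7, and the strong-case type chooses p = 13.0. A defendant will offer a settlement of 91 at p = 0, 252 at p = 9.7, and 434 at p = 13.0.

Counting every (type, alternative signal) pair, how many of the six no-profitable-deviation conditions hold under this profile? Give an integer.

Weak-case (own payoff 91): to p=9.7 gives 252 − 57×9.7 = -300.9 → no gain ✓; to p=13.0 gives 434 − 57×13.0 = -307 → no gain ✓.
Moderate-case (own payoff 252 − 33×9.7 = -68.1): to p=0 gives 91 → profitable ✗; to p=13.0 gives 434 − 33×13.0 = 5 → profitable ✗.
Strong-case (own payoff 434 − 22×13.0 = 148): to p=0 gives 91 → no gain ✓; to p=9.7 gives 252 − 22×9.7 = 38.6 → no gain ✓.
4 of the 6 constraints hold; not an equilibrium.

4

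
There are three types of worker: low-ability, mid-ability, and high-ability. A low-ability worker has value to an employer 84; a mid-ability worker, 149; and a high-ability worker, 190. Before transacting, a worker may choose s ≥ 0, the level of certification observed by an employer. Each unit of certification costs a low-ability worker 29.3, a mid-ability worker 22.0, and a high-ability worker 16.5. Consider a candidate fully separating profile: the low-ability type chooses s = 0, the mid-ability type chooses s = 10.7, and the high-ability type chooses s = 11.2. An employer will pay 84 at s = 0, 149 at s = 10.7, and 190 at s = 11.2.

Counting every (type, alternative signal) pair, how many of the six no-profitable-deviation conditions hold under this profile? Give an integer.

High-ability (own payoff 190 − 16.5×11.2 = 5.2): to s=0 gives 84 → profitable ✗; to s=10.7 gives 149 − 16.5×10.7 = -27.55 → no gain ✓.
Mid-ability (own payoff 149 − 22.0×10.7 = -86.4): to s=0 gives 84 → profitable ✗; to s=11.2 gives 190 − 22.0×11.2 = -56.4 → profitable ✗.
Low-ability (own payoff 84): to s=10.7 gives 149 − 29.3×10.7 = -164.51 → no gain ✓; to s=11.2 gives 190 − 29.3×11.2 = -138.16 → no gain ✓.
3 of the 6 constraints hold; not an equilibrium.

3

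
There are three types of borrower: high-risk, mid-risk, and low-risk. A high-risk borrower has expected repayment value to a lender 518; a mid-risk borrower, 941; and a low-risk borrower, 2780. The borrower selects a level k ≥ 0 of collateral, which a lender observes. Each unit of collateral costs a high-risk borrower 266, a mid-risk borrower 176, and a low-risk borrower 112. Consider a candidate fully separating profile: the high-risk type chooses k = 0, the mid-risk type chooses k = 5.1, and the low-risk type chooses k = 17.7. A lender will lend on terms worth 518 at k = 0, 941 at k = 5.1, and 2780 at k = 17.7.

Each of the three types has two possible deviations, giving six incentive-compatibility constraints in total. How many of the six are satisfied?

High-risk (own payoff 518): to k=5.1 gives 941 − 266×5.1 = -415.6 → no gain ✓; to k=17.7 gives 2780 − 266×17.7 = -1928.2 → no gain ✓.
Mid-risk (own payoff 941 − 176×5.1 = 43.4): to k=0 gives 518 → profitable ✗; to k=17.7 gives 2780 − 176×17.7 = -335.2 → no gain ✓.
Low-risk (own payoff 2780 − 112×17.7 = 797.6): to k=0 gives 518 → no gain ✓; to k=5.1 gives 941 − 112×5.1 = 369.8 → no gain ✓.
5 of the 6 constraints hold; not an equilibrium.

5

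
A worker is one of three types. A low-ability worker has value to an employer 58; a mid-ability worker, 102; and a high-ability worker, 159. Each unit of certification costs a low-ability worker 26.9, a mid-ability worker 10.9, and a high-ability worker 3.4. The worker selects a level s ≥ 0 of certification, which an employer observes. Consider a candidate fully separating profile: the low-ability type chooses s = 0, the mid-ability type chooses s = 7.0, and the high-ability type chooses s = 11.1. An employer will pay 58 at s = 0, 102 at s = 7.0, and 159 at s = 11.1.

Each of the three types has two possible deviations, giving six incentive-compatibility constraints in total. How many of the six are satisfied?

4

Mid-ability (own payoff 102 − 10.9×7.0 = 25.7): to s=0 gives 58 → profitable ✗; to s=11.1 gives 159 − 10.9×11.1 = 38.01 → profitable ✗.
High-ability (own payoff 159 − 3.4×11.1 = 121.26): to s=0 gives 58 → no gain ✓; to s=7.0 gives 102 − 3.4×7.0 = 78.2 → no gain ✓.
Low-ability (own payoff 58): to s=7.0 gives 102 − 26.9×7.0 = -86.3 → no gain ✓; to s=11.1 gives 159 − 26.9×11.1 = -139.59 → no gain ✓.
4 of the 6 constraints hold; not an equilibrium.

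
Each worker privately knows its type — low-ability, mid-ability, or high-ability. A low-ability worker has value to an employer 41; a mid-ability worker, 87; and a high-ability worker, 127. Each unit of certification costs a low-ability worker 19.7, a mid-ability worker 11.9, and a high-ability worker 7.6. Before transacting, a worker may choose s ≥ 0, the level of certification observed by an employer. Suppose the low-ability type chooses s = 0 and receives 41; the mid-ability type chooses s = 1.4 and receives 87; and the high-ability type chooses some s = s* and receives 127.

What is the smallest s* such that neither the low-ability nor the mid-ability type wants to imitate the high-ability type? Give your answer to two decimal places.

Low-ability type (on-path payoff 41) won't mimic when 41 ≥ 127 − 19.7·s*, i.e. s* ≥ 4.37.
Mid-ability type (on-path payoff 87 − 11.9×1.4 = 70.34) won't mimic when 70.34 ≥ 127 − 11.9·s*, i.e. s* ≥ 4.76.
Both must hold, so s* = max(4.37, 4.76) = 4.76. The mid-ability type's constraint binds.

4.76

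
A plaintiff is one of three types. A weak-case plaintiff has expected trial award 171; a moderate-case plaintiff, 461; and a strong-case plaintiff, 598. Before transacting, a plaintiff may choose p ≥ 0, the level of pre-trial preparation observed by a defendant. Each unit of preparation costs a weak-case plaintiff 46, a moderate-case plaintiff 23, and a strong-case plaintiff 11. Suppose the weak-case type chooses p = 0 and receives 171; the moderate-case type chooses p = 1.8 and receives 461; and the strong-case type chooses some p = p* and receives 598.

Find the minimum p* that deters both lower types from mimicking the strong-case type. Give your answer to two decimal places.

Moderate-case type (on-path payoff 461 − 23×1.8 = 419.6) won't mimic when 419.6 ≥ 598 − 23·p*, i.e. p* ≥ 7.76.
Weak-case type (on-path payoff 171) won't mimic when 171 ≥ 598 − 46·p*, i.e. p* ≥ 9.28.
Both must hold, so p* = max(9.28, 7.76) = 9.28. The weak-case type's constraint binds.

9.28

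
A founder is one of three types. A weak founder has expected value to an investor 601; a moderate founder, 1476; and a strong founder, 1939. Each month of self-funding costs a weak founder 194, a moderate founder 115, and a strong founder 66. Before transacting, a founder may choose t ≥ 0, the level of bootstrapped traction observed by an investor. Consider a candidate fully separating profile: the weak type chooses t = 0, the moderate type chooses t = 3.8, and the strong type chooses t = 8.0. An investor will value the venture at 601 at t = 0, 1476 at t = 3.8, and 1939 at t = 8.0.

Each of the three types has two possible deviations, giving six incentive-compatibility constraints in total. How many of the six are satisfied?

5

Weak (own payoff 601): to t=3.8 gives 1476 − 194×3.8 = 738.8 → profitable ✗; to t=8.0 gives 1939 − 194×8.0 = 387 → no gain ✓.
Strong (own payoff 1939 − 66×8.0 = 1411): to t=0 gives 601 → no gain ✓; to t=3.8 gives 1476 − 66×3.8 = 1225.2 → no gain ✓.
Moderate (own payoff 1476 − 115×3.8 = 1039): to t=0 gives 601 → no gain ✓; to t=8.0 gives 1939 − 115×8.0 = 1019 → no gain ✓.
5 of the 6 constraints hold; not an equilibrium.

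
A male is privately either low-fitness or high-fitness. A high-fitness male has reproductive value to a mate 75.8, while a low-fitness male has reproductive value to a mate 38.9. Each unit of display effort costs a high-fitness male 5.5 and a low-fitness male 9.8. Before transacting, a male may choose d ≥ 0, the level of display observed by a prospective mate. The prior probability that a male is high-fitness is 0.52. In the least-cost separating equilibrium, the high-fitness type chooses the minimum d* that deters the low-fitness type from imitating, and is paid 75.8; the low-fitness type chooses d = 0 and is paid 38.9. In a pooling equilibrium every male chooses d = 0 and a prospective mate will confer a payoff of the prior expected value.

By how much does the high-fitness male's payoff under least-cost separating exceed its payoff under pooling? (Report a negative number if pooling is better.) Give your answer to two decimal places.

Least-cost separating signal: d* solves 38.9 = 75.8 − 9.8·d*, so d* = (75.8 − 38.9)/9.8 ≈ 3.7653.
High-fitness type's separating payoff: 75.8 − 5.5 × d* = 75.8 − 5.5 × (75.8 − 38.9)/9.8 = 75.8 − 202.95/9.8 ≈ 55.0908.
Pooling payoff: 0.52 × 75.8 + 0.48 × 38.9 = 58.088.
Difference: 55.0908 − 58.088 = -2.9972, i.e. -3.00 to two decimal places.
The high-fitness type would prefer the pooling outcome.

-3.00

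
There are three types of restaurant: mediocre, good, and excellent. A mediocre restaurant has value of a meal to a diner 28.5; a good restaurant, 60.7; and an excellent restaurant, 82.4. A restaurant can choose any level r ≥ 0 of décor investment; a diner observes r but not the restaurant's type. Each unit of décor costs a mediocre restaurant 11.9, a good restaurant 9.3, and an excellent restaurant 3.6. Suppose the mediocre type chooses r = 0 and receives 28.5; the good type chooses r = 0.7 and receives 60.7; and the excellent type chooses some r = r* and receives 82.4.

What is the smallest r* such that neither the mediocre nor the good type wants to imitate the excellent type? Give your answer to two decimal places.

4.53

Good type (on-path payoff 60.7 − 9.3×0.7 = 54.19) won't mimic when 54.19 ≥ 82.4 − 9.3·r*, i.e. r* ≥ 3.03.
Mediocre type (on-path payoff 28.5) won't mimic when 28.5 ≥ 82.4 − 11.9·r*, i.e. r* ≥ 4.53.
Both must hold, so r* = max(4.53, 3.03) = 4.53. The mediocre type's constraint binds.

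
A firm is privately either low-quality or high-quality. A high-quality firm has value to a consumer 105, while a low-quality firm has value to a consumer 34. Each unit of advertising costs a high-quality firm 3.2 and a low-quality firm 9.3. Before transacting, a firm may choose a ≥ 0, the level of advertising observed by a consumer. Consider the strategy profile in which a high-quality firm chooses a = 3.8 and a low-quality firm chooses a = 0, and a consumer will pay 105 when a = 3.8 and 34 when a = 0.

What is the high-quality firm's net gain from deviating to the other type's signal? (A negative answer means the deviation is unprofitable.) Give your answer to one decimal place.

Playing a = 3.8 the high-quality firm receives 105 − 3.2 × 3.8 = 92.84.
Deviating to a = 0 yields 34 instead.
Gain from deviating: 34 − 92.84 = -58.84, i.e. -58.8 to one decimal place.
The gain is negative, so the high-quality type's incentive-compatibility constraint is satisfied.

-58.8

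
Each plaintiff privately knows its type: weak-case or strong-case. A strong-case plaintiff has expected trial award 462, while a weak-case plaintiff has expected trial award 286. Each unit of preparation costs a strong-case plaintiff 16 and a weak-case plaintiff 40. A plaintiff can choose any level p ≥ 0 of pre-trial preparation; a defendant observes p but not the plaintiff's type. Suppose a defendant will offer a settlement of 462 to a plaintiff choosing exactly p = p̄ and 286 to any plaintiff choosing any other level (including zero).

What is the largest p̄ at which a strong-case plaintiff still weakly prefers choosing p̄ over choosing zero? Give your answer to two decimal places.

11.00

Choosing p̄ yields the strong-case type 462 − 16·p̄; choosing zero yields 286.
The strong-case type is indifferent at 462 − 16·p̄ = 286, i.e. p̄ = (462 − 286) / 16 = 11.00.
For any p̄ above 11.00 the strong-case type would rather pool at zero, so separation collapses.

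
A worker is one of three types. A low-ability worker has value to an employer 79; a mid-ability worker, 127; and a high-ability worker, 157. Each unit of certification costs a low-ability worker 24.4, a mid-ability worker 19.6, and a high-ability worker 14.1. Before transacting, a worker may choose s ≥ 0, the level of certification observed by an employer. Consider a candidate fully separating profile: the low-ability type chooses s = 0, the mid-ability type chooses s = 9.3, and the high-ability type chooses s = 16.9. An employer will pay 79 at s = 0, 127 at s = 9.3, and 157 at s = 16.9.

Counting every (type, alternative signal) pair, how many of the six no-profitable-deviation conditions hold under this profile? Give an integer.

High-ability (own payoff 157 − 14.1×16.9 = -81.29): to s=0 gives 79 → profitable ✗; to s=9.3 gives 127 − 14.1×9.3 = -4.13 → profitable ✗.
Low-ability (own payoff 79): to s=9.3 gives 127 − 24.4×9.3 = -99.92 → no gain ✓; to s=16.9 gives 157 − 24.4×16.9 = -255.36 → no gain ✓.
Mid-ability (own payoff 127 − 19.6×9.3 = -55.28): to s=0 gives 79 → profitable ✗; to s=16.9 gives 157 − 19.6×16.9 = -174.24 → no gain ✓.
3 of the 6 constraints hold; not an equilibrium.

3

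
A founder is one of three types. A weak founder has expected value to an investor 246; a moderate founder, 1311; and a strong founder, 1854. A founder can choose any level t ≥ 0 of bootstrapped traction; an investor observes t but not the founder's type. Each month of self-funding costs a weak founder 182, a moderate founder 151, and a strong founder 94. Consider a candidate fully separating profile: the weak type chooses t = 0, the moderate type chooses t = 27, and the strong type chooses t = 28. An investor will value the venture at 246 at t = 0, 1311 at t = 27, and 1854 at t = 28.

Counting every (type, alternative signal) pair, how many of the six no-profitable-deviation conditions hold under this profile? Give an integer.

3

Moderate (own payoff 1311 − 151×27 = -2766): to t=0 gives 246 → profitable ✗; to t=28 gives 1854 − 151×28 = -2374 → profitable ✗.
Weak (own payoff 246): to t=27 gives 1311 − 182×27 = -3603 → no gain ✓; to t=28 gives 1854 − 182×28 = -3242 → no gain ✓.
Strong (own payoff 1854 − 94×28 = -778): to t=0 gives 246 → profitable ✗; to t=27 gives 1311 − 94×27 = -1227 → no gain ✓.
3 of the 6 constraints hold; not an equilibrium.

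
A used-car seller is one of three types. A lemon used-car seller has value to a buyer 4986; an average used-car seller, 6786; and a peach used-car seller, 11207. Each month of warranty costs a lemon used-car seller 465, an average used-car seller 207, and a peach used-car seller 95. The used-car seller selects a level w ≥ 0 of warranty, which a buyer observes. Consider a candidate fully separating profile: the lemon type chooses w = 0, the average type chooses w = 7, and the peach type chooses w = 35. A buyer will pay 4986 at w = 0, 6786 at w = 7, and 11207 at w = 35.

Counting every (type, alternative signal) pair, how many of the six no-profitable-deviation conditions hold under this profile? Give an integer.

6

Average (own payoff 6786 − 207×7 = 5337): to w=0 gives 4986 → no gain ✓; to w=35 gives 11207 − 207×35 = 3962 → no gain ✓.
Lemon (own payoff 4986): to w=7 gives 6786 − 465×7 = 3531 → no gain ✓; to w=35 gives 11207 − 465×35 = -5068 → no gain ✓.
Peach (own payoff 11207 − 95×35 = 7882): to w=0 gives 4986 → no gain ✓; to w=7 gives 6786 − 95×7 = 6121 → no gain ✓.
6 of the 6 constraints hold; this profile is a separating equilibrium.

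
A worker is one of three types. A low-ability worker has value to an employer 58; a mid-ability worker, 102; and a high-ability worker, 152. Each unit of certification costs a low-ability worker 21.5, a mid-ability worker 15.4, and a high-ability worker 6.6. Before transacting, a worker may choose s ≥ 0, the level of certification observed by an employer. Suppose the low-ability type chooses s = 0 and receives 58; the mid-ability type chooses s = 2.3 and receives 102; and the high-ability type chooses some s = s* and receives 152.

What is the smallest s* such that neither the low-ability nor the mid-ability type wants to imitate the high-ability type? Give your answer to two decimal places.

Low-ability type (on-path payoff 58) won't mimic when 58 ≥ 152 − 21.5·s*, i.e. s* ≥ 4.37.
Mid-ability type (on-path payoff 102 − 15.4×2.3 = 66.58) won't mimic when 66.58 ≥ 152 − 15.4·s*, i.e. s* ≥ 5.55.
Both must hold, so s* = max(4.37, 5.55) = 5.55. The mid-ability type's constraint binds.

5.55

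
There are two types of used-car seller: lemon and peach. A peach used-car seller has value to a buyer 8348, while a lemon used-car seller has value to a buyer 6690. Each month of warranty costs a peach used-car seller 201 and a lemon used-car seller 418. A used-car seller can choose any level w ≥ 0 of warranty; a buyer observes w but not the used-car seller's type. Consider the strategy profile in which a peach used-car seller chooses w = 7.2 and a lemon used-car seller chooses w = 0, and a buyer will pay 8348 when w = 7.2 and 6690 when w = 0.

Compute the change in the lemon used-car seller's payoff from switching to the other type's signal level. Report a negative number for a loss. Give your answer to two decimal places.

-1351.60

Playing w = 0 the lemon used-car seller receives 6690.
Deviating to w = 7.2 brings payment 8348 at cost 418 × 7.2 = 3009.6, netting 5338.4.
Gain from deviating: 5338.4 − 6690 = -1351.60.
The gain is negative, so the lemon type's incentive-compatibility constraint is satisfied.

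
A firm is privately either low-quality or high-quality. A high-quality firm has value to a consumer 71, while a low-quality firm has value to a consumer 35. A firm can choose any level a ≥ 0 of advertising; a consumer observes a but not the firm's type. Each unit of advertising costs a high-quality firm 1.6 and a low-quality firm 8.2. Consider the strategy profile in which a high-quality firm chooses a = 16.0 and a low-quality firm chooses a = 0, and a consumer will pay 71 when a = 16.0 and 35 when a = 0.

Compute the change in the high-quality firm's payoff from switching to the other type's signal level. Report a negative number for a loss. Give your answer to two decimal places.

Playing a = 16.0 the high-quality firm receives 71 − 1.6 × 16.0 = 45.4.
Deviating to a = 0 yields 35 instead.
Gain from deviating: 35 − 45.4 = -10.40.
The gain is negative, so the high-quality type's incentive-compatibility constraint is satisfied.

-10.40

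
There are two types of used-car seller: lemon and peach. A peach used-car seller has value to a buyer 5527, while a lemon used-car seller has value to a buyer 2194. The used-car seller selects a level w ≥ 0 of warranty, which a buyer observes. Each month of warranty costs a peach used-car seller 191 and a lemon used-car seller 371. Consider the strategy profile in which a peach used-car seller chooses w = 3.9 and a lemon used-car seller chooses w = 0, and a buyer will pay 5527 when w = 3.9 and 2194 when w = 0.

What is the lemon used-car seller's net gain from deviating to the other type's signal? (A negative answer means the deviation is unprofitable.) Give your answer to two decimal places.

Playing w = 0 the lemon used-car seller receives 2194.
Deviating to w = 3.9 brings payment 5527 at cost 371 × 3.9 = 1446.9, netting 4080.1.
Gain from deviating: 4080.1 − 2194 = 1886.10.
The gain is positive, so the lemon type's incentive-compatibility constraint is violated — this profile is not a separating equilibrium.

1886.10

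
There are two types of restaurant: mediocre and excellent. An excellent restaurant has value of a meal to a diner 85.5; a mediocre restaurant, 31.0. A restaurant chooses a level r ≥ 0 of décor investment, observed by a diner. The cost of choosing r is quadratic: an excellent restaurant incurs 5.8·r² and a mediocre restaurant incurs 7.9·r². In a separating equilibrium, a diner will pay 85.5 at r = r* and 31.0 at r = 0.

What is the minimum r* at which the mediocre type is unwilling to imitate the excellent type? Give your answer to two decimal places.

2.63

The mediocre type at r = 0 receives 31.0; imitating at r* yields 85.5 − 7.9·r*².
Indifference: 31.0 = 85.5 − 7.9·r*², so r*² = (85.5 − 31.0) / 7.9 ≈ 6.8987.
r* = √6.8987 ≈ 2.63.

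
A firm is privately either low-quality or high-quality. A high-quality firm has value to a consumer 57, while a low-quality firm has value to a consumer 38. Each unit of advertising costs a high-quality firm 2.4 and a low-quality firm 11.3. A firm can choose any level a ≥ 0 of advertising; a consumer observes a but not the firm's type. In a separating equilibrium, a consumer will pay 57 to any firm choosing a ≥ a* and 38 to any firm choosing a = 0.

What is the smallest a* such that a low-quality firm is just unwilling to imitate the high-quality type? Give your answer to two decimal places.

1.68

A low-quality firm choosing a = 0 receives 38.
Imitating at a* instead would pay 57 at cost 11.3·a*, netting 57 − 11.3·a*.
Indifference: 38 = 57 − 11.3·a*, so a* = (57 − 38) / 11.3 ≈ 1.68.
This is the low-quality type's binding incentive-compatibility constraint; any a ≥ 1.68 sustains separation on that side.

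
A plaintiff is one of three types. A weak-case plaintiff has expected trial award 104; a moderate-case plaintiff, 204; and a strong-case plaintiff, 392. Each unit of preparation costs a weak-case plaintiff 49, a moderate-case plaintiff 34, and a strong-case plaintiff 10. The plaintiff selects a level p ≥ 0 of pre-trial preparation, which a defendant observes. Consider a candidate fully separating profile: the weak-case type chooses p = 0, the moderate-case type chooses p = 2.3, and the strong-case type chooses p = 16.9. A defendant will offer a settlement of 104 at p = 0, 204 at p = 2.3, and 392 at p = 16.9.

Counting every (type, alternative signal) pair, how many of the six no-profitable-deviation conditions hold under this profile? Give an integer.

Strong-case (own payoff 392 − 10×16.9 = 223): to p=0 gives 104 → no gain ✓; to p=2.3 gives 204 − 10×2.3 = 181 → no gain ✓.
Moderate-case (own payoff 204 − 34×2.3 = 125.8): to p=0 gives 104 → no gain ✓; to p=16.9 gives 392 − 34×16.9 = -182.6 → no gain ✓.
Weak-case (own payoff 104): to p=2.3 gives 204 − 49×2.3 = 91.3 → no gain ✓; to p=16.9 gives 392 − 49×16.9 = -436.1 → no gain ✓.
6 of the 6 constraints hold; this profile is a separating equilibrium.

6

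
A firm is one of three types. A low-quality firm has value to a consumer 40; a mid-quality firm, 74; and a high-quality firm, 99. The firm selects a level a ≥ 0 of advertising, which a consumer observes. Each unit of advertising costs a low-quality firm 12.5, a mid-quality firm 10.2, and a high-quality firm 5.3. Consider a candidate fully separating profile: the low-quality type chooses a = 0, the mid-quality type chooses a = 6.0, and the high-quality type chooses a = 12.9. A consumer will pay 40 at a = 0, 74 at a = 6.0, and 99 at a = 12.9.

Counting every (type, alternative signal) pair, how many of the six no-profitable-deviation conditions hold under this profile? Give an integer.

High-quality (own payoff 99 − 5.3×12.9 = 30.63): to a=0 gives 40 → profitable ✗; to a=6.0 gives 74 − 5.3×6.0 = 42.2 → profitable ✗.
Low-quality (own payoff 40): to a=6.0 gives 74 − 12.5×6.0 = -1 → no gain ✓; to a=12.9 gives 99 − 12.5×12.9 = -62.25 → no gain ✓.
Mid-quality (own payoff 74 − 10.2×6.0 = 12.8): to a=0 gives 40 → profitable ✗; to a=12.9 gives 99 − 10.2×12.9 = -32.58 → no gain ✓.
3 of the 6 constraints hold; not an equilibrium.

3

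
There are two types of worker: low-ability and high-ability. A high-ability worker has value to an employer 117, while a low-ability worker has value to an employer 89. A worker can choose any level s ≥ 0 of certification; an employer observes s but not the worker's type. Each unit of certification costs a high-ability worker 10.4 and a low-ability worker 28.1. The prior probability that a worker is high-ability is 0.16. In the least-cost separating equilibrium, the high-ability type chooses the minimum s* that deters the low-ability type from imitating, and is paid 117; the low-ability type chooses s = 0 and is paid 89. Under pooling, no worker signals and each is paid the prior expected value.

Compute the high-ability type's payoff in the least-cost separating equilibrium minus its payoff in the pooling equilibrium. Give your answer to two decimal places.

Least-cost separating signal: s* solves 89 = 117 − 28.1·s*, so s* = (117 − 89)/28.1 ≈ 0.9964.
High-ability type's separating payoff: 117 − 10.4 × s* = 117 − 10.4 × (117 − 89)/28.1 = 117 − 291.2/28.1 ≈ 106.6370.
Pooling payoff: 0.16 × 117 + 0.84 × 89 = 93.48.
Difference: 106.6370 − 93.48 = 13.157, i.e. 13.16 to two decimal places.
The high-ability type prefers to separate.

13.16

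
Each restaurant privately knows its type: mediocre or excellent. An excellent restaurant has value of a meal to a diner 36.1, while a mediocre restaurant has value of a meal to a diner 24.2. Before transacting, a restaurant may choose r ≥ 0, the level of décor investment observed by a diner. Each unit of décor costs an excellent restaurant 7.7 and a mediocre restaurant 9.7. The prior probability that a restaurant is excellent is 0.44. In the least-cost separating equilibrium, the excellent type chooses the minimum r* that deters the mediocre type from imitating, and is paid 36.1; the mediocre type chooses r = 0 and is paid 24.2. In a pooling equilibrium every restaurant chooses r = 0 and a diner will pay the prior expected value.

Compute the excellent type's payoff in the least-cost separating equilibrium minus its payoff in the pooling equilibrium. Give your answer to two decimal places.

Least-cost separating signal: r* solves 24.2 = 36.1 − 9.7·r*, so r* = (36.1 − 24.2)/9.7 ≈ 1.2268.
Excellent type's separating payoff: 36.1 − 7.7 × r* = 36.1 − 7.7 × (36.1 − 24.2)/9.7 = 36.1 − 91.63/9.7 ≈ 26.6536.
Pooling payoff: 0.44 × 36.1 + 0.56 × 24.2 = 29.436.
Difference: 26.6536 − 29.436 = -2.7824, i.e. -2.78 to two decimal places.
The excellent type would prefer the pooling outcome.

-2.78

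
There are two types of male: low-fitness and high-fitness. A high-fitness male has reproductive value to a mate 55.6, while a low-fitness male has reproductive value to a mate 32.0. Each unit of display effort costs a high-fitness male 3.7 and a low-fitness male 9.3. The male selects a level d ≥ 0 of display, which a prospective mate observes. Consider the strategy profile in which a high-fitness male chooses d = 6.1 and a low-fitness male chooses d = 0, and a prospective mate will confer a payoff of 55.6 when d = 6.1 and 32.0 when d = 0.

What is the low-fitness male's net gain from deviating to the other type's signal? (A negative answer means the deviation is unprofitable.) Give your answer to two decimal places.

Playing d = 0 the low-fitness male receives 32.0.
Deviating to d = 6.1 brings payment 55.6 at cost 9.3 × 6.1 = 56.73, netting -1.13.
Gain from deviating: -1.13 − 32.0 = -33.13.
The gain is negative, so the low-fitness type's incentive-compatibility constraint is satisfied.

-33.13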